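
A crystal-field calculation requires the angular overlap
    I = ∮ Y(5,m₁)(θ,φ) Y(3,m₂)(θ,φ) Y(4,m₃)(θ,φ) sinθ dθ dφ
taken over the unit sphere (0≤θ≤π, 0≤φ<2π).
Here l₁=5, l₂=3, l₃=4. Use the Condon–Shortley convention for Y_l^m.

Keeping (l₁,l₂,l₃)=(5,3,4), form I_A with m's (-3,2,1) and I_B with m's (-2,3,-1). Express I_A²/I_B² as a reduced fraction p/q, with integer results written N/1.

Shared (l₁,l₂,l₃)=(5,3,4): N and (l;000)² cancel in I_A²/I_B².
A: Δ = 4!·6!·2!/13! = 1/180180; Racah Σ t=3..4: t=3:−1/1440 t=4:+1/1152 = 1/5760; ⇒ 3j(5 3 4; -3 2 1)² = 1/858, sgn -1
B: Δ = 4!·6!·2!/13! = 1/180180; Racah Σ t=4..4: t=4:+1/1728 = 1/1728; ⇒ 3j(5 3 4; -2 3 -1)² = 25/858, sgn -1
I_A²/I_B² = (1/858)/(25/858) = 1/25

1/25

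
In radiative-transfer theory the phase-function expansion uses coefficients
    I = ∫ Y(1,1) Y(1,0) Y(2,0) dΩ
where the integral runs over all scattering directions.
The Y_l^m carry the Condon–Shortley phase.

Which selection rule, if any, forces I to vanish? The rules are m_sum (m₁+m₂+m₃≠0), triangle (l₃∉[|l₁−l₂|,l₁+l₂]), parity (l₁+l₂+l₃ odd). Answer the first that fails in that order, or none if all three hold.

azimuthal sum: 1 + 0 + 0 = 1  ✗
0 ≤ 2 ≤ 2 (triangle on l)
L = 1 + 1 + 2 = 4 (even)

m_sum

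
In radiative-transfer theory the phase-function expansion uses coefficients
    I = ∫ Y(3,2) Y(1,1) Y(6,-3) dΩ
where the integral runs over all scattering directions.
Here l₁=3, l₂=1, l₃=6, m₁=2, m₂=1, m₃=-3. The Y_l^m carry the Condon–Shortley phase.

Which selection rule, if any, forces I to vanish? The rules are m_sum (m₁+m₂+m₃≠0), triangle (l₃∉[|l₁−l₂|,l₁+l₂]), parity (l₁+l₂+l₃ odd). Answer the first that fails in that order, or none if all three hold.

triangle

m₁+m₂+m₃ = 2 + 1 − 3 = 0  ✓
triangle: |3−1|=2 ≤ l₃=6 ≤ 3+1=4  ✗
parity: l₁+l₂+l₃ = 10 is even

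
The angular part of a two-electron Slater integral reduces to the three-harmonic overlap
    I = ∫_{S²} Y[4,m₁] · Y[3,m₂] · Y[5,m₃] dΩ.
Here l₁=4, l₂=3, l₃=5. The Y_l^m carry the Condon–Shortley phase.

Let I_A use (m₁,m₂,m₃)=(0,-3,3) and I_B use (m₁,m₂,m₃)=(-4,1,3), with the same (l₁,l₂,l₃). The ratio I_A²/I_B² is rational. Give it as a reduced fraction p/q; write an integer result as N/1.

75/56

Same 4,3,5: normalisation and zero-m 3j drop out of the ratio.
A: Δ: 2! 6! 4! / 13! → 1/180180; sum: t=0:+1/2304 = 1/2304; 3j²(4 3 5; 0 -3 3) = Δ·Π!·Σ² = 5/143  (sign +1)
B: Δ: 2! 6! 4! / 13! → 1/180180; sum: t=2:+1/5760 = 1/5760; 3j²(4 3 5; -4 1 3) = Δ·Π!·Σ² = 56/2145  (sign +1)
I_A²/I_B² = (5/143)/(56/2145) = 75/56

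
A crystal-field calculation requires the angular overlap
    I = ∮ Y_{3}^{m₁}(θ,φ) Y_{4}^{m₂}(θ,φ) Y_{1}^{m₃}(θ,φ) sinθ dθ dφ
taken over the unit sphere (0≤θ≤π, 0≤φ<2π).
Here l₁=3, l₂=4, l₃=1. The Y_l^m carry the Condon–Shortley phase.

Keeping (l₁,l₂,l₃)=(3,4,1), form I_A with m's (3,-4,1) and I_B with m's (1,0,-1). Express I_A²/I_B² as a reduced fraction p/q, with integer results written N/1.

14/3

Shared (l₁,l₂,l₃)=(3,4,1): N and (l;000)² cancel in I_A²/I_B².
A: Δ = 6!·0!·2!/9! = 1/252; Racah Σ t=0..0: t=0:+1/1440 = 1/1440; ⇒ 3j(3 4 1; 3 -4 1)² = 1/9, sgn +1
B: Δ = 6!·0!·2!/9! = 1/252; Racah Σ t=2..2: t=2:+1/96 = 1/96; ⇒ 3j(3 4 1; 1 0 -1)² = 1/42, sgn +1
I_A²/I_B² = (1/9)/(1/42) = 14/3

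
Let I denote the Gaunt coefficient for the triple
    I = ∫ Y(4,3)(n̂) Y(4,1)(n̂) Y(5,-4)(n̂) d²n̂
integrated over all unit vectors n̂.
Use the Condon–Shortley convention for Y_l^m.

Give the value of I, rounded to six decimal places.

l₁+l₂+l₃=13 is odd: 3j(l;000)=0 ⇒ I=0

0.000000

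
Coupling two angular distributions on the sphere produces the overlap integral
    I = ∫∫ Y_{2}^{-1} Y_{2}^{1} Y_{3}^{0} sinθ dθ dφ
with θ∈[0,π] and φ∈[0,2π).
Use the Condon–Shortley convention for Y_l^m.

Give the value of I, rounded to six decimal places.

L=7 odd ⇒ parity kills the (l;000) factor ⇒ I = 0

0.000000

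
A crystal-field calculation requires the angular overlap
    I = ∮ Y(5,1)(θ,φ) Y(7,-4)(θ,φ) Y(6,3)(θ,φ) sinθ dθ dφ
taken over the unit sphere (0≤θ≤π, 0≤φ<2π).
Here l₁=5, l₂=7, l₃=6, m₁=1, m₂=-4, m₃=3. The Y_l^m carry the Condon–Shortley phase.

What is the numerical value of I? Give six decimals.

0.009749

Rules hold: Σm=0, L=18 even, 2≤6≤12.
N = 11·15·13 = 2145
Δ = 6!·4!·8!/19! = 1/174594420
Racah Σ t=1..5: t=1:−1/4147200 t=2:+1/207360 t=3:−1/82944 t=4:+1/207360 t=5:−1/4147200 = -1/345600
⇒ 3j(5 7 6; 0 0 0)² = 420/46189, sgn -1
Racah Σ t=0..3: t=0:+1/12441600 t=1:−1/1036800 t=2:+1/967680 t=3:−1/8709120 = 1/29030400
⇒ 3j(5 7 6; 1 -4 3)² = 9/146965, sgn -1
4πI² = N·(3j₀)²·(3jₘ)² = 1620/1356277
I = +1·√(0.00119445/4π) = 0.00974941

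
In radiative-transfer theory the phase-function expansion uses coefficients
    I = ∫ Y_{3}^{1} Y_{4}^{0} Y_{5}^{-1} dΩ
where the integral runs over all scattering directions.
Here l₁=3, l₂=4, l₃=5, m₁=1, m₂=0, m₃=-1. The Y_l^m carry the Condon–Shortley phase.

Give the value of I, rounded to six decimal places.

-0.086020

Checks pass: Σm=0; 12 even; l₃=5∈[1,7].
(2·3+1)(2·4+1)(2·5+1) = 693
Δ: 2! 4! 6! / 13! → 1/180180
sum: t=0:+1/576 t=1:−1/144 t=2:+1/576 = -1/288
3j²(3 4 5; 0 0 0) = Δ·Π!·Σ² = 20/1001  (sign +1)
sum: t=0:+1/384 t=1:−1/216 t=2:+1/2304 = -11/6912
3j²(3 4 5; 1 0 -1) = Δ·Π!·Σ² = 11/1638  (sign -1)
combine: 4πI² = 693·20/1001·11/1638 = 110/1183
take √, sign -1: I = -0.08601992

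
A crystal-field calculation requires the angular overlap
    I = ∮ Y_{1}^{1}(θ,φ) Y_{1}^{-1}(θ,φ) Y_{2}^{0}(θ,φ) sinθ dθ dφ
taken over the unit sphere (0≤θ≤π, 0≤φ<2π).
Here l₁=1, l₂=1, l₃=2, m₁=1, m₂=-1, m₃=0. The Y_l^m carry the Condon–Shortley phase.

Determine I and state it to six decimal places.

0.126157

Rules hold: Σm=0, L=4 even, 0≤2≤2.
N = 3·3·5 = 45
Δ = 0!·2!·2!/5! = 1/30
Racah Σ t=0..0: t=0:+1/1 = 1/1
⇒ 3j(1 1 2; 0 0 0)² = 2/15, sgn +1
Racah Σ t=0..0: t=0:+1/4 = 1/4
⇒ 3j(1 1 2; 1 -1 0)² = 1/30, sgn +1
4πI² = N·(3j₀)²·(3jₘ)² = 1/5
I = +1·√(0.2/4π) = 0.12615663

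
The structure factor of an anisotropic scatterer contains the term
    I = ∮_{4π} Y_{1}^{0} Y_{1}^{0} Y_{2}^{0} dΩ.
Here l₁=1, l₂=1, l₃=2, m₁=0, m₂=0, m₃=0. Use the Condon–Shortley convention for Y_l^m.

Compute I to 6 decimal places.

0.252313

Rules hold: Σm=0, L=4 even, 0≤2≤2.
N = 3·3·5 = 45
Δ = 0!·2!·2!/5! = 1/30
Racah Σ t=0..0: t=0:+1/1 = 1/1
⇒ 3j(1 1 2; 0 0 0)² = 2/15, sgn +1
(m-triple is (0,0,0) — same symbol as above.)
4πI² = N·(3j₀)²·(3jₘ)² = 4/5
I = +1·√(0.8/4π) = 0.25231325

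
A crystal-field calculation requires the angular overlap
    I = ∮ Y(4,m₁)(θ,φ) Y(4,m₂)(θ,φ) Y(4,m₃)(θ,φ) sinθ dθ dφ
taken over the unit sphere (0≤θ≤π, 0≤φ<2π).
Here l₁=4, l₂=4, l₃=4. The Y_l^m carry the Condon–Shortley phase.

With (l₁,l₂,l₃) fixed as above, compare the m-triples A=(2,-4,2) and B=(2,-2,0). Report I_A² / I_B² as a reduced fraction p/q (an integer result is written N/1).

l's match ⇒ only the (l;m) 3-j factors differ between A and B.
A: triangle coeff Δ(4,4,4) = 1/450450; Σ_t [0,0]: t=0:+1/2304 = 1/2304; (3j)²=5/143 [(4 4 4; 2 -4 2)], sign=+1
B: triangle coeff Δ(4,4,4) = 1/450450; Σ_t [0,2]: t=0:+1/384 t=1:−1/216 t=2:+1/2304 = -11/6912; (3j)²=11/1638 [(4 4 4; 2 -2 0)], sign=-1
I_A²/I_B² = (5/143)/(11/1638) = 630/121

630/121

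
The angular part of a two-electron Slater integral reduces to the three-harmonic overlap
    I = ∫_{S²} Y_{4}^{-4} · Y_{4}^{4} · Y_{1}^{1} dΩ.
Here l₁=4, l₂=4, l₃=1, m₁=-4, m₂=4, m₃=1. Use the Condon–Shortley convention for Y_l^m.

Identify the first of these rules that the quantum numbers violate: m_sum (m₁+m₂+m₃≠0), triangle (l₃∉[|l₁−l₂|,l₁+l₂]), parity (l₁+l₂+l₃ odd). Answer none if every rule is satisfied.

m_sum

Σmᵢ = 1  ✗
l₃∈[|l₁−l₂|,l₁+l₂]=[0,8], have l₃=1
Σlᵢ = 9 ⇒ odd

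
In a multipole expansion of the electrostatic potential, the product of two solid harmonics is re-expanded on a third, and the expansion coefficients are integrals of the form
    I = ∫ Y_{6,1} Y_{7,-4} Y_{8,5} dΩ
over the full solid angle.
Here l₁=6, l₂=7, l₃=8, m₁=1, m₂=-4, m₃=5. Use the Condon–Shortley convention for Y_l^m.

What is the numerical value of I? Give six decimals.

1 − 4 + 5 = 2 ≠ 0: azimuthal integral kills it; I = 0

0.000000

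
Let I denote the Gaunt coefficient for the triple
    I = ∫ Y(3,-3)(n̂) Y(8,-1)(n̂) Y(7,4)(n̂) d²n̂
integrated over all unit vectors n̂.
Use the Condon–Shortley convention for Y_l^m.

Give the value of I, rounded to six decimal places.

0.096463

Checks pass: Σm=0; 18 even; l₃=7∈[5,11].
(2·3+1)(2·8+1)(2·7+1) = 1785
Δ: 4! 2! 12! / 19! → 1/5290740
sum: t=1:−1/7257600 t=2:+1/2073600 t=3:−1/7257600 = 1/4838400
3j²(3 8 7; 0 0 0) = Δ·Π!·Σ² = 252/20995  (sign -1)
sum: t=4:+1/104509440 = 1/104509440
3j²(3 8 7; -3 -1 4) = Δ·Π!·Σ² = 275/50388  (sign -1)
combine: 4πI² = 1785·252/20995·275/50388 = 121275/1037153
take √, sign +1: I = 0.09646267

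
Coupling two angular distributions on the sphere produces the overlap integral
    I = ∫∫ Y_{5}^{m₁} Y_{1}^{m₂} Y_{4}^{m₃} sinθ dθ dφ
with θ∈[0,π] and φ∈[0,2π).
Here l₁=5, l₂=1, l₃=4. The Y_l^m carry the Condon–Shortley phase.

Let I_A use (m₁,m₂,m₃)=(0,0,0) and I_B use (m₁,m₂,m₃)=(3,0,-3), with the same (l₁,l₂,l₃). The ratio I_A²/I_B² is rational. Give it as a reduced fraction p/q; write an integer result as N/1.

25/16

Shared (l₁,l₂,l₃)=(5,1,4): N and (l;000)² cancel in I_A²/I_B².
A: Δ = 2!·8!·0!/11! = 1/495; Racah Σ t=1..1: t=1:−1/576 = -1/576; ⇒ 3j(5 1 4; 0 0 0)² = 5/99, sgn -1
B: Δ = 2!·8!·0!/11! = 1/495; Racah Σ t=1..1: t=1:−1/5040 = -1/5040; ⇒ 3j(5 1 4; 3 0 -3)² = 16/495, sgn +1
I_A²/I_B² = (5/99)/(16/495) = 25/16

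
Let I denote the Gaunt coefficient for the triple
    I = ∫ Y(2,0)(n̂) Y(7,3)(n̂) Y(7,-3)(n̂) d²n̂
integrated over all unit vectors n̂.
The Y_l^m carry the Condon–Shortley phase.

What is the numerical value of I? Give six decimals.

Checks pass: Σm=0; 16 even; l₃=7∈[5,9].
(2·2+1)(2·7+1)(2·7+1) = 1125
Δ: 2! 2! 12! / 17! → 1/185640
sum: t=0:+1/2419200 t=1:−1/518400 t=2:+1/2419200 = -1/907200
3j²(2 7 7; 0 0 0) = Δ·Π!·Σ² = 56/3315  (sign +1)
sum: t=0:+1/29030400 t=1:−1/2177280 t=2:+1/3870720 = -29/174182400
3j²(2 7 7; 0 3 -3) = Δ·Π!·Σ² = 841/185640  (sign -1)
combine: 4πI² = 1125·56/3315·841/185640 = 4205/48841
take √, sign -1: I = -0.08277245

-0.082772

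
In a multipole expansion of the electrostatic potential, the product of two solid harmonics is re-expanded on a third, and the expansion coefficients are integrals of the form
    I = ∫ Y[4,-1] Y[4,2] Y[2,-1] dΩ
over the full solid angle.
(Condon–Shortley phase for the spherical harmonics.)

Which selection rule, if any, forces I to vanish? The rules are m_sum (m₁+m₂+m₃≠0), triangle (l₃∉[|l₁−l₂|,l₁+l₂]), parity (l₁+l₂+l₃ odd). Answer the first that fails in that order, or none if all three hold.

none

Σmᵢ = 0  ✓
l₃∈[|l₁−l₂|,l₁+l₂]=[0,8], have l₃=2  ✓
Σlᵢ = 10 ⇒ even  ✓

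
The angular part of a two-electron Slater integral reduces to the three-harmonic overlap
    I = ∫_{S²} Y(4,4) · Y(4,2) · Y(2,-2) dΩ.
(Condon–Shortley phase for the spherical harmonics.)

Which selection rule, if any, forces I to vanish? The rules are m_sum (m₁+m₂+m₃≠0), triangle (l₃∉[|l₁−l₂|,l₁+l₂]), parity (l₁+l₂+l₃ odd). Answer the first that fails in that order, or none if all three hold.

m_sum

Σmᵢ = 4  ✗
l₃∈[|l₁−l₂|,l₁+l₂]=[0,8], have l₃=2
Σlᵢ = 10 ⇒ even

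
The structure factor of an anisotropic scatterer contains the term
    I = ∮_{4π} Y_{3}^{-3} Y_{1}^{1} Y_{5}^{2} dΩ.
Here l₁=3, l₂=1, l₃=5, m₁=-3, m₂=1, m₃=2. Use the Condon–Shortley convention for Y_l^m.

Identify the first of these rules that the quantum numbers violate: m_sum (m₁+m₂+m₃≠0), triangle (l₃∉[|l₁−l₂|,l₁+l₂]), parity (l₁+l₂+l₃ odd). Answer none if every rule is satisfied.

triangle

Σmᵢ = 0  ✓
l₃∈[|l₁−l₂|,l₁+l₂]=[2,4], have l₃=5  ✗
Σlᵢ = 9 ⇒ odd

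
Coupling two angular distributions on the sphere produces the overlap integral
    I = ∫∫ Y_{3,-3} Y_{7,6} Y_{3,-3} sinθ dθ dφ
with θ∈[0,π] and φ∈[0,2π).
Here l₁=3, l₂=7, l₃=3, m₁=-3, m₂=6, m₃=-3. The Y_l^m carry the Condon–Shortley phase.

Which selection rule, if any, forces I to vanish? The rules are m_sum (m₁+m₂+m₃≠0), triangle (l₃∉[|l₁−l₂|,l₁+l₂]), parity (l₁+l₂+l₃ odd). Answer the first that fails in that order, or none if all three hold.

triangle

m₁+m₂+m₃ = -3 + 6 − 3 = 0  ✓
triangle: |3−7|=4 ≤ l₃=3 ≤ 3+7=10  ✗
parity: l₁+l₂+l₃ = 13 is odd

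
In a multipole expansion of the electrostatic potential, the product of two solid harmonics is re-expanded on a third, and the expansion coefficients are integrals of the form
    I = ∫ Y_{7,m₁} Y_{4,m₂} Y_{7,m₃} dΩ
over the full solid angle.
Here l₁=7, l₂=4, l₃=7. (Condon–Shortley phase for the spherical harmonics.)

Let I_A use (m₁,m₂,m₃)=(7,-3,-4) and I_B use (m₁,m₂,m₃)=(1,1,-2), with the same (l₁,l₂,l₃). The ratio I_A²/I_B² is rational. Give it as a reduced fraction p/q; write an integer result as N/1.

Shared (l₁,l₂,l₃)=(7,4,7): N and (l;000)² cancel in I_A²/I_B².
A: Δ = 4!·10!·4!/19! = 1/58198140; Racah Σ t=0..0: t=0:+1/522547200 = 1/522547200; ⇒ 3j(7 4 7; 7 -3 -4)² = 77/11628, sgn -1
B: Δ = 4!·10!·4!/19! = 1/58198140; Racah Σ t=1..4: t=1:−1/2073600 t=2:+1/414720 t=3:−1/725760 t=4:+1/11612160 = 37/58060800; ⇒ 3j(7 4 7; 1 1 -2)² = 4107/646646, sgn -1
I_A²/I_B² = (77/11628)/(4107/646646) = 77077/73926

77077/73926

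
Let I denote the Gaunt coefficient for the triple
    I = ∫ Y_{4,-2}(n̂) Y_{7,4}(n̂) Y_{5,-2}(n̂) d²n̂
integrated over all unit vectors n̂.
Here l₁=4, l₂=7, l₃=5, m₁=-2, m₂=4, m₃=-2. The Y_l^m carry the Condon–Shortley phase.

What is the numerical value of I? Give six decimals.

m-sum 0 ✓  L=16 even ✓  3≤5≤11 ✓
Π(2lᵢ+1) = 9×15×11 = 1485
triangle coeff Δ(4,7,5) = 1/6126120
Σ_t [2,4]: t=2:+1/69120 t=3:−1/20736 t=4:+1/69120 = -1/51840
(3j)²=280/21879 [(4 7 5; 0 0 0)], sign=+1
Σ_t [4,6]: t=4:+1/483840 t=5:−1/172800 t=6:+1/1036800 = -1/362880
(3j)²=20/1547 [(4 7 5; -2 4 -2)], sign=+1
⇒ 4πI² = 12000/48841
I = (+1)√(12000/48841/(4π)) = 0.13982777

0.139828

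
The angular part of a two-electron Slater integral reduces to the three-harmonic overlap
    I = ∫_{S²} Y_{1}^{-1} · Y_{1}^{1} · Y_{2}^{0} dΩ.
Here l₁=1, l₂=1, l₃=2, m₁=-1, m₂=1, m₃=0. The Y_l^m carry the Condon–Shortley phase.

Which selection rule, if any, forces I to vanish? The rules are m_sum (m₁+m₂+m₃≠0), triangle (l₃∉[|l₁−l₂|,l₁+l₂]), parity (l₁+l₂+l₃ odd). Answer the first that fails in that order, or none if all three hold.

m₁+m₂+m₃ = -1 + 1 + 0 = 0  ✓
triangle: |1−1|=0 ≤ l₃=2 ≤ 1+1=2  ✓
parity: l₁+l₂+l₃ = 4 is even  ✓

none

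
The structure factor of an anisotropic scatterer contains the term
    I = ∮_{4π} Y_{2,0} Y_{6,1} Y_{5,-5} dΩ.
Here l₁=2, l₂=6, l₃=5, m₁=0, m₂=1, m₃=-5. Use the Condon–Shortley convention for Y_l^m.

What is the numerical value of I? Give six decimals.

0.000000

0 + 1 − 5 = -4 ≠ 0: azimuthal integral kills it; I = 0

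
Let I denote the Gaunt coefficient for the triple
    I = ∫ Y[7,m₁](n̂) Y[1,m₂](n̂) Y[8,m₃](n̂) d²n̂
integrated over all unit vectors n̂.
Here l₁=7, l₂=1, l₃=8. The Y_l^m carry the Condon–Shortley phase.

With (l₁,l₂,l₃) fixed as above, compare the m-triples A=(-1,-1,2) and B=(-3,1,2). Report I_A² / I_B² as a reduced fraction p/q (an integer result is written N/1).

Shared (l₁,l₂,l₃)=(7,1,8): N and (l;000)² cancel in I_A²/I_B².
A: Δ = 0!·14!·2!/17! = 1/2040; Racah Σ t=0..0: t=0:+1/58060800 = 1/58060800; ⇒ 3j(7 1 8; -1 -1 2)² = 3/136, sgn +1
B: Δ = 0!·14!·2!/17! = 1/2040; Racah Σ t=0..0: t=0:+1/174182400 = 1/174182400; ⇒ 3j(7 1 8; -3 1 2)² = 1/136, sgn +1
I_A²/I_B² = (3/136)/(1/136) = 3/1

3/1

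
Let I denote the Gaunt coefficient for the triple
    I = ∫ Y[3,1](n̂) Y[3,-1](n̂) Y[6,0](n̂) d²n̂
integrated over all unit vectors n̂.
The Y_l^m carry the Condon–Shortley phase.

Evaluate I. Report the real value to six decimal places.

Checks pass: Σm=0; 12 even; l₃=6∈[0,6].
(2·3+1)(2·3+1)(2·6+1) = 637
Δ: 0! 6! 6! / 13! → 1/12012
sum: t=0:+1/1296 = 1/1296
3j²(3 3 6; 0 0 0) = Δ·Π!·Σ² = 100/3003  (sign +1)
sum: t=0:+1/2304 = 1/2304
3j²(3 3 6; 1 -1 0) = Δ·Π!·Σ² = 75/4004  (sign +1)
combine: 4πI² = 637·100/3003·75/4004 = 625/1573
take √, sign +1: I = 0.17781595

0.177816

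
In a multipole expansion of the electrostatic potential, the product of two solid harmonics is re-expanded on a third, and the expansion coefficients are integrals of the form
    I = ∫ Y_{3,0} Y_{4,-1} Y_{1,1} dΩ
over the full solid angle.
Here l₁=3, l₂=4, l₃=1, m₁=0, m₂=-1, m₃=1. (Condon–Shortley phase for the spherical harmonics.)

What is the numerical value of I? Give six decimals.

m-sum 0 ✓  L=8 even ✓  1≤1≤7 ✓
Π(2lᵢ+1) = 7×9×3 = 189
triangle coeff Δ(3,4,1) = 1/252
Σ_t [3,3]: t=3:−1/36 = -1/36
(3j)²=4/63 [(3 4 1; 0 0 0)], sign=+1
Σ_t [3,3]: t=3:−1/72 = -1/72
(3j)²=5/126 [(3 4 1; 0 -1 1)], sign=-1
⇒ 4πI² = 10/21
I = (-1)√(10/21/(4π)) = -0.19466390

-0.194664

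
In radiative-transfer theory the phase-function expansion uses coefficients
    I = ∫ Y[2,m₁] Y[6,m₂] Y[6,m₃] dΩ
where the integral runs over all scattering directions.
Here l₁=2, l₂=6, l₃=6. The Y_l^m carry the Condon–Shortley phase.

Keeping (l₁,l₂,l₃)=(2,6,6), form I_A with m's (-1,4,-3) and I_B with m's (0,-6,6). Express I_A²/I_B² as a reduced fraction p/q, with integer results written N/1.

245/484

Shared (l₁,l₂,l₃)=(2,6,6): N and (l;000)² cancel in I_A²/I_B².
A: Δ = 2!·2!·10!/15! = 1/90090; Racah Σ t=1..2: t=1:−1/725760 t=2:+1/161280 = 1/207360; ⇒ 3j(2 6 6; -1 4 -3)² = 7/286, sgn -1
B: Δ = 2!·2!·10!/15! = 1/90090; Racah Σ t=0..0: t=0:+1/14515200 = 1/14515200; ⇒ 3j(2 6 6; 0 -6 6)² = 22/455, sgn +1
I_A²/I_B² = (7/286)/(22/455) = 245/484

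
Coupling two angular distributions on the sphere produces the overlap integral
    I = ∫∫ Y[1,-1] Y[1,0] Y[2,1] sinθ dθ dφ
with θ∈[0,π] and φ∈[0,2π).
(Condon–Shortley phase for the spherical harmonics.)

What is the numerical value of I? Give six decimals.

-0.218510

Checks pass: Σm=0; 4 even; l₃=2∈[0,2].
(2·1+1)(2·1+1)(2·2+1) = 45
Δ: 0! 2! 2! / 5! → 1/30
sum: t=0:+1/1 = 1/1
3j²(1 1 2; 0 0 0) = Δ·Π!·Σ² = 2/15  (sign +1)
sum: t=0:+1/2 = 1/2
3j²(1 1 2; -1 0 1) = Δ·Π!·Σ² = 1/10  (sign -1)
combine: 4πI² = 45·2/15·1/10 = 3/5
take √, sign -1: I = -0.21850969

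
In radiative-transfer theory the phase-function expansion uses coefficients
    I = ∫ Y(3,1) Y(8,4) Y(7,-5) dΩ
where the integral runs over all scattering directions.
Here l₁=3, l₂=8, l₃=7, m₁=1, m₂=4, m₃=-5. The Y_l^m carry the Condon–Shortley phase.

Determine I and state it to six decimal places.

Checks pass: Σm=0; 18 even; l₃=7∈[5,11].
(2·3+1)(2·8+1)(2·7+1) = 1785
Δ: 4! 2! 12! / 19! → 1/5290740
sum: t=1:−1/7257600 t=2:+1/2073600 t=3:−1/7257600 = 1/4838400
3j²(3 8 7; 0 0 0) = Δ·Π!·Σ² = 252/20995  (sign -1)
sum: t=0:+1/22992076800 t=1:−1/239500800 t=2:+1/58060800 = 43/3284582400
3j²(3 8 7; 1 4 -5) = Δ·Π!·Σ² = 12943/755820  (sign +1)
combine: 4πI² = 1785·252/20995·12943/755820 = 1902621/5185765
take √, sign -1: I = -0.17086960

-0.170870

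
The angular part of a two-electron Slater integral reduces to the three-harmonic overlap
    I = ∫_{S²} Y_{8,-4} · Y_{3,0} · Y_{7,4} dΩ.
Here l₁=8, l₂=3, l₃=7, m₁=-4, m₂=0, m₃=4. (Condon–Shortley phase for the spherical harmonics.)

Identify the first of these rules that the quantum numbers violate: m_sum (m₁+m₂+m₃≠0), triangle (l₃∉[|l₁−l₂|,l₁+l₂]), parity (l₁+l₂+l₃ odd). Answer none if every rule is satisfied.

none

Σmᵢ = 0  ✓
l₃∈[|l₁−l₂|,l₁+l₂]=[5,11], have l₃=7  ✓
Σlᵢ = 18 ⇒ even  ✓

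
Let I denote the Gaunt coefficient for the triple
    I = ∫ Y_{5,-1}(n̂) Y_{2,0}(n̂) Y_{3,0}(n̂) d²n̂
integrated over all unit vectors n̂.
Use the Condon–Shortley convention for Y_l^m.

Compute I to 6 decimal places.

-1 + 0 + 0 = -1 ≠ 0: azimuthal integral kills it; I = 0

0.000000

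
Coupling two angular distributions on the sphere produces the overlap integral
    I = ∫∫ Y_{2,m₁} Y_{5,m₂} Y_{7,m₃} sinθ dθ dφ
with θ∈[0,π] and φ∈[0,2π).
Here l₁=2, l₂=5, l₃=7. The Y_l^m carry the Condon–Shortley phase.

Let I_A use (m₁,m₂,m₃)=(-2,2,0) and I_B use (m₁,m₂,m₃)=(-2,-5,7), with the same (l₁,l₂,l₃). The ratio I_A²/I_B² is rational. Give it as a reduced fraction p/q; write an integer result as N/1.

Shared (l₁,l₂,l₃)=(2,5,7): N and (l;000)² cancel in I_A²/I_B².
A: Δ = 0!·4!·10!/15! = 1/15015; Racah Σ t=0..0: t=0:+1/725760 = 1/725760; ⇒ 3j(2 5 7; -2 2 0)² = 1/429, sgn -1
B: Δ = 0!·4!·10!/15! = 1/15015; Racah Σ t=0..0: t=0:+1/87091200 = 1/87091200; ⇒ 3j(2 5 7; -2 -5 7)² = 1/15, sgn +1
I_A²/I_B² = (1/429)/(1/15) = 5/143

5/143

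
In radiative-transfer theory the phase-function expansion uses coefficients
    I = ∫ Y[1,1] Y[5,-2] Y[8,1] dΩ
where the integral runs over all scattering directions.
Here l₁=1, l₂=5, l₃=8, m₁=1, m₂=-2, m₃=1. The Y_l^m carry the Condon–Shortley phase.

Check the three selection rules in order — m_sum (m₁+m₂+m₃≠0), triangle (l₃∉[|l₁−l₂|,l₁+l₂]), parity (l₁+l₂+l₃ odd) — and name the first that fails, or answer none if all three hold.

triangle

azimuthal sum: 1 − 2 + 1 = 0  ✓
4 ≤ 8 ≤ 6 (triangle on l)  ✗
L = 1 + 5 + 8 = 14 (even)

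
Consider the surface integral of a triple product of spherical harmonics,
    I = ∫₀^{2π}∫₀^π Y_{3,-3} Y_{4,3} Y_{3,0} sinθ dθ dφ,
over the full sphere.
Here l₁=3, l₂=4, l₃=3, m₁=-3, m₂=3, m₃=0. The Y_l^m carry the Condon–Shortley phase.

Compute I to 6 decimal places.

0.203551

m-sum 0 ✓  L=10 even ✓  1≤3≤7 ✓
Π(2lᵢ+1) = 7×9×7 = 441
triangle coeff Δ(3,4,3) = 1/34650
Σ_t [1,3]: t=1:−1/72 t=2:+1/16 t=3:−1/72 = 5/144
(3j)²=2/77 [(3 4 3; 0 0 0)], sign=-1
Σ_t [4,4]: t=4:+1/288 = 1/288
(3j)²=1/22 [(3 4 3; -3 3 0)], sign=-1
⇒ 4πI² = 63/121
I = (+1)√(63/121/(4π)) = 0.20355073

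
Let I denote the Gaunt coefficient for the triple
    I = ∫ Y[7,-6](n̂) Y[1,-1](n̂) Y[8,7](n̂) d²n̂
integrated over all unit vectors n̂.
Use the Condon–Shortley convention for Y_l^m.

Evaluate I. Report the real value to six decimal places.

m-sum 0 ✓  L=16 even ✓  6≤8≤8 ✓
Π(2lᵢ+1) = 15×3×17 = 765
triangle coeff Δ(7,1,8) = 1/2040
Σ_t [0,0]: t=0:+1/25401600 = 1/25401600
(3j)²=8/255 [(7 1 8; 0 0 0)], sign=+1
Σ_t [0,0]: t=0:+1/12454041600 = 1/12454041600
(3j)²=7/136 [(7 1 8; -6 -1 7)], sign=-1
⇒ 4πI² = 21/17
I = (-1)√(21/17/(4π)) = -0.31353083

-0.313531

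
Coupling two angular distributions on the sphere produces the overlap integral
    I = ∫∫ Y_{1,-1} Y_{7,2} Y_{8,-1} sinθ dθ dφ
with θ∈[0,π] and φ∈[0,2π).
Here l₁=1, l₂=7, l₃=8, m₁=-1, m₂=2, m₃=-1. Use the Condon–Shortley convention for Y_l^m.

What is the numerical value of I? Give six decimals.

-0.140215

Rules hold: Σm=0, L=16 even, 6≤8≤8.
N = 3·15·17 = 765
Δ = 0!·2!·14!/17! = 1/2040
Racah Σ t=0..0: t=0:+1/25401600 = 1/25401600
⇒ 3j(1 7 8; 0 0 0)² = 8/255, sgn +1
Racah Σ t=0..0: t=0:+1/87091200 = 1/87091200
⇒ 3j(1 7 8; -1 2 -1)² = 7/680, sgn -1
4πI² = N·(3j₀)²·(3jₘ)² = 21/85
I = -1·√(0.247059/4π) = -0.14021525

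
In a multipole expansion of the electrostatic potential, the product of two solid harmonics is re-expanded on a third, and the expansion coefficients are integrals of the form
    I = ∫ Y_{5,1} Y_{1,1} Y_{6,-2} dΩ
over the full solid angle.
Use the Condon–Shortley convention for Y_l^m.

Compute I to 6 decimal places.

0.216205

m-sum 0 ✓  L=12 even ✓  4≤6≤6 ✓
Π(2lᵢ+1) = 11×3×13 = 429
triangle coeff Δ(5,1,6) = 1/858
Σ_t [0,0]: t=0:+1/14400 = 1/14400
(3j)²=6/143 [(5 1 6; 0 0 0)], sign=+1
Σ_t [0,0]: t=0:+1/34560 = 1/34560
(3j)²=14/429 [(5 1 6; 1 1 -2)], sign=+1
⇒ 4πI² = 84/143
I = (+1)√(84/143/(4π)) = 0.21620548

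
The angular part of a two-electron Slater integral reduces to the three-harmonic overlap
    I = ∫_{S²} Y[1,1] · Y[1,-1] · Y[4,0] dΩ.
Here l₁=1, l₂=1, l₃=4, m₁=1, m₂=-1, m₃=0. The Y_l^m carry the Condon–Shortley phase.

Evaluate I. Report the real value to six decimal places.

0.000000

l₃=4 ∉ [0,2] — triangle fails ⇒ I = 0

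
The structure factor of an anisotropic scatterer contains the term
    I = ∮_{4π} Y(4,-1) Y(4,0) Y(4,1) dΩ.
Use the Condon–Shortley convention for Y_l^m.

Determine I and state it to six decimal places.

Checks pass: Σm=0; 12 even; l₃=4∈[0,8].
(2·4+1)(2·4+1)(2·4+1) = 729
Δ: 4! 4! 4! / 13! → 1/450450
sum: t=0:+1/13824 t=1:−1/216 t=2:+1/64 t=3:−1/216 t=4:+1/13824 = 5/768
3j²(4 4 4; 0 0 0) = Δ·Π!·Σ² = 18/1001  (sign +1)
sum: t=1:−1/864 t=2:+1/96 t=3:−1/144 t=4:+1/3456 = 1/384
3j²(4 4 4; -1 0 1) = Δ·Π!·Σ² = 9/2002  (sign -1)
combine: 4πI² = 729·18/1001·9/2002 = 59049/1002001
take √, sign -1: I = -0.06848055

-0.068481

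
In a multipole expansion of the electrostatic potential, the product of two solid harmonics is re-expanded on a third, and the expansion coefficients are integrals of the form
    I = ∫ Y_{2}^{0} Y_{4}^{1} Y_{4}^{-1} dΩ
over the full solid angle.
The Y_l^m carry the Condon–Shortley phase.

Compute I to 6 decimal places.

Checks pass: Σm=0; 10 even; l₃=4∈[2,6].
(2·2+1)(2·4+1)(2·4+1) = 405
Δ: 2! 2! 6! / 11! → 1/13860
sum: t=0:+1/192 t=1:−1/36 t=2:+1/192 = -5/288
3j²(2 4 4; 0 0 0) = Δ·Π!·Σ² = 20/693  (sign -1)
sum: t=0:+1/480 t=1:−1/48 t=2:+1/144 = -17/1440
3j²(2 4 4; 0 1 -1) = Δ·Π!·Σ² = 289/13860  (sign +1)
combine: 4πI² = 405·20/693·289/13860 = 1445/5929
take √, sign -1: I = -0.13926381

-0.139264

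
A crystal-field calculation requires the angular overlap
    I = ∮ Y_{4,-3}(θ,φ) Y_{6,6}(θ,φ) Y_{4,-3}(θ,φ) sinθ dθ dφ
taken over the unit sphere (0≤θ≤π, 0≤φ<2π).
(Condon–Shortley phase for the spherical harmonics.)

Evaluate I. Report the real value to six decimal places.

Rules hold: Σm=0, L=14 even, 2≤4≤10.
N = 9·13·9 = 1053
Δ = 6!·2!·6!/15! = 1/1261260
Racah Σ t=2..4: t=2:+1/4608 t=3:−1/1296 t=4:+1/4608 = -7/20736
⇒ 3j(4 6 4; 0 0 0)² = 20/1287, sgn -1
Racah Σ t=6..6: t=6:+1/518400 = 1/518400
⇒ 3j(4 6 4; -3 6 -3)² = 7/195, sgn -1
4πI² = N·(3j₀)²·(3jₘ)² = 84/143
I = +1·√(0.587413/4π) = 0.21620548

0.216205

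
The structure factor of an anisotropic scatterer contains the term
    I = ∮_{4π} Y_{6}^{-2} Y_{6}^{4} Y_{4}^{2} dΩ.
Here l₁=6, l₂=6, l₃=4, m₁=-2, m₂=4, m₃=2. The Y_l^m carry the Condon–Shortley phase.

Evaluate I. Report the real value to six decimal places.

-2 + 4 + 2 = 4 ≠ 0: azimuthal integral kills it; I = 0

0.000000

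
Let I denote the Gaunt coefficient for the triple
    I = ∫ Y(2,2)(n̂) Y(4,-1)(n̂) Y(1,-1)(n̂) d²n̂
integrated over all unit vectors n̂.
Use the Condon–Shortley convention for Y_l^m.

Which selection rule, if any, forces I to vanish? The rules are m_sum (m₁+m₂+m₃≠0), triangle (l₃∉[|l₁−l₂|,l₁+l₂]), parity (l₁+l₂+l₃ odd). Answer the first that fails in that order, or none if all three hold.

triangle

Σmᵢ = 0  ✓
l₃∈[|l₁−l₂|,l₁+l₂]=[2,6], have l₃=1  ✗
Σlᵢ = 7 ⇒ odd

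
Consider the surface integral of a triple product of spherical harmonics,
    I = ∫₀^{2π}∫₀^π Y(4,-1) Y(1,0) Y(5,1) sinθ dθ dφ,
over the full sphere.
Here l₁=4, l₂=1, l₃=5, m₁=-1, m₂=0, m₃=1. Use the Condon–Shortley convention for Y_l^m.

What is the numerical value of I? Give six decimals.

-0.240571

Rules hold: Σm=0, L=10 even, 3≤5≤5.
N = 9·3·11 = 297
Δ = 0!·8!·2!/11! = 1/495
Racah Σ t=0..0: t=0:+1/576 = 1/576
⇒ 3j(4 1 5; 0 0 0)² = 5/99, sgn -1
Racah Σ t=0..0: t=0:+1/720 = 1/720
⇒ 3j(4 1 5; -1 0 1)² = 8/165, sgn +1
4πI² = N·(3j₀)²·(3jₘ)² = 8/11
I = -1·√(0.727273/4π) = -0.24057125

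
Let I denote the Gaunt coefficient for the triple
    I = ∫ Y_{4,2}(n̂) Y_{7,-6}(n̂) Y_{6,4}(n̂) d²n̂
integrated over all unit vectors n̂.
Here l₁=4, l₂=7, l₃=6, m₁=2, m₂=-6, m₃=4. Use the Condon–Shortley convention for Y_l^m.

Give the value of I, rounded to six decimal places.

l₁+l₂+l₃=17 is odd: 3j(l;000)=0 ⇒ I=0

0.000000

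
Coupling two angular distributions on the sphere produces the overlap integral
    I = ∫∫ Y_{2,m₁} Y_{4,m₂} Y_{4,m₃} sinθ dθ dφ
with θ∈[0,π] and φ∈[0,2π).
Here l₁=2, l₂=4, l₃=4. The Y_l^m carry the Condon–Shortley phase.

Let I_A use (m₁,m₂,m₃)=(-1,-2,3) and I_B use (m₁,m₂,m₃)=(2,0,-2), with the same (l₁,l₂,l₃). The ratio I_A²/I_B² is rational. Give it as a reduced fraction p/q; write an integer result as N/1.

Shared (l₁,l₂,l₃)=(2,4,4): N and (l;000)² cancel in I_A²/I_B².
A: Δ = 2!·2!·6!/11! = 1/13860; Racah Σ t=1..2: t=1:−1/240 t=2:+1/1440 = -1/288; ⇒ 3j(2 4 4; -1 -2 3)² = 5/132, sgn +1
B: Δ = 2!·2!·6!/11! = 1/13860; Racah Σ t=0..0: t=0:+1/192 = 1/192; ⇒ 3j(2 4 4; 2 0 -2)² = 3/77, sgn +1
I_A²/I_B² = (5/132)/(3/77) = 35/36

35/36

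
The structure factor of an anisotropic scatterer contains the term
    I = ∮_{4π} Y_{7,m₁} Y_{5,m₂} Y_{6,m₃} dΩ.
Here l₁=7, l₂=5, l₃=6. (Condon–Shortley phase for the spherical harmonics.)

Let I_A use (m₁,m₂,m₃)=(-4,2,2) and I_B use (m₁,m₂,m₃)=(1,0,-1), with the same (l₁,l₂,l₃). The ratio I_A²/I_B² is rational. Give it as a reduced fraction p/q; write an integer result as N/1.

Shared (l₁,l₂,l₃)=(7,5,6): N and (l;000)² cancel in I_A²/I_B².
A: Δ = 6!·8!·4!/19! = 1/174594420; Racah Σ t=3..6: t=3:−1/34836480 t=4:+1/1451520 t=5:−1/691200 t=6:+1/3110400 = -1/2150400; ⇒ 3j(7 5 6; -4 2 2)² = 729/83980, sgn -1
B: Δ = 6!·8!·4!/19! = 1/174594420; Racah Σ t=1..5: t=1:−1/2073600 t=2:+1/165888 t=3:−1/103680 t=4:+1/414720 t=5:−1/14515200 = -17/9676800; ⇒ 3j(7 5 6; 1 0 -1)² = 85/19019, sgn +1
I_A²/I_B² = (729/83980)/(85/19019) = 56133/28900

56133/28900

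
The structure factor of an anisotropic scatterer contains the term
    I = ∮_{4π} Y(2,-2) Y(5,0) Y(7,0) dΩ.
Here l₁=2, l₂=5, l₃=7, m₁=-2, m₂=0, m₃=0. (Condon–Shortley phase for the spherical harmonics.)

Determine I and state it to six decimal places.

m-sum = -2 + 0 + 0 = -2 ≠ 0 ⇒ I = 0

0.000000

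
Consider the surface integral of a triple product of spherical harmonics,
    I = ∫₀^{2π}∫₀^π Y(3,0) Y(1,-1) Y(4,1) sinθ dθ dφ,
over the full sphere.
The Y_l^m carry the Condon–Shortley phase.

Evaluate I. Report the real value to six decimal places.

-0.194664

m-sum 0 ✓  L=8 even ✓  2≤4≤4 ✓
Π(2lᵢ+1) = 7×3×9 = 189
triangle coeff Δ(3,1,4) = 1/252
Σ_t [0,0]: t=0:+1/36 = 1/36
(3j)²=4/63 [(3 1 4; 0 0 0)], sign=+1
Σ_t [0,0]: t=0:+1/72 = 1/72
(3j)²=5/126 [(3 1 4; 0 -1 1)], sign=-1
⇒ 4πI² = 10/21
I = (-1)√(10/21/(4π)) = -0.19466390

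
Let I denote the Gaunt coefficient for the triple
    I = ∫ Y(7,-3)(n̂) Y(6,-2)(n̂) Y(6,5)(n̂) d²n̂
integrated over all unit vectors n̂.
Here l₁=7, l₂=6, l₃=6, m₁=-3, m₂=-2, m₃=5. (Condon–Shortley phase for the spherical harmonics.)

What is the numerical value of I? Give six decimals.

l₁+l₂+l₃=19 is odd: 3j(l;000)=0 ⇒ I=0

0.000000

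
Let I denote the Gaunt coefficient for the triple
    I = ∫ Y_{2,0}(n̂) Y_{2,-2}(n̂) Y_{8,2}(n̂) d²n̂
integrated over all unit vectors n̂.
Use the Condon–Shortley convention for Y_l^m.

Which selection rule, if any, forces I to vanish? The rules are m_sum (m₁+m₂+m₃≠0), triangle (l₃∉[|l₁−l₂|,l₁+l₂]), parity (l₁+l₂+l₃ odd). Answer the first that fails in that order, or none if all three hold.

triangle

m₁+m₂+m₃ = 0 − 2 + 2 = 0  ✓
triangle: |2−2|=0 ≤ l₃=8 ≤ 2+2=4  ✗
parity: l₁+l₂+l₃ = 12 is even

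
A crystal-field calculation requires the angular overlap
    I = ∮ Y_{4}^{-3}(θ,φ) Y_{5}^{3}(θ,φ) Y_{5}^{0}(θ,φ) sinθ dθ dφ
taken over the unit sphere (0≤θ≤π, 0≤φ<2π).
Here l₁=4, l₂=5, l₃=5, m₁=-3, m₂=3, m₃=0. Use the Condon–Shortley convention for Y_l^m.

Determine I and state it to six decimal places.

m-sum 0 ✓  L=14 even ✓  1≤5≤9 ✓
Π(2lᵢ+1) = 9×11×11 = 1089
triangle coeff Δ(4,5,5) = 1/3153150
Σ_t [0,4]: t=0:+1/69120 t=1:−1/1728 t=2:+1/576 t=3:−1/1728 t=4:+1/69120 = 7/11520
(3j)²=2/143 [(4 5 5; 0 0 0)], sign=-1
Σ_t [3,4]: t=3:−1/17280 t=4:+1/6912 = 1/11520
(3j)²=2/143 [(4 5 5; -3 3 0)], sign=-1
⇒ 4πI² = 36/169
I = (+1)√(36/169/(4π)) = 0.13019760

0.130198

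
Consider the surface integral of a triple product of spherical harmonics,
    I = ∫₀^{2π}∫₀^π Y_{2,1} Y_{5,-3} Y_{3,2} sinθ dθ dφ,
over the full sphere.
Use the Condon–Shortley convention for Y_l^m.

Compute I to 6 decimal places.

-0.253584

Rules hold: Σm=0, L=10 even, 3≤3≤7.
N = 5·11·7 = 385
Δ = 4!·0!·6!/11! = 1/2310
Racah Σ t=2..2: t=2:+1/144 = 1/144
⇒ 3j(2 5 3; 0 0 0)² = 10/231, sgn -1
Racah Σ t=1..1: t=1:−1/720 = -1/720
⇒ 3j(2 5 3; 1 -3 2)² = 8/165, sgn +1
4πI² = N·(3j₀)²·(3jₘ)² = 80/99
I = -1·√(0.808081/4π) = -0.25358436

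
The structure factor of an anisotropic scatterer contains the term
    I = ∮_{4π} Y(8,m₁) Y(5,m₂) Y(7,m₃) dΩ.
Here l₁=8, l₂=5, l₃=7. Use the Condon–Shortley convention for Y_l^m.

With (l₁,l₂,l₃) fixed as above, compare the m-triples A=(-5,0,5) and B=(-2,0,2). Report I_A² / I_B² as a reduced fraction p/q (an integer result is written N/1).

Same 8,5,7: normalisation and zero-m 3j drop out of the ratio.
A: Δ: 6! 10! 4! / 21! → 1/814773960; sum: t=3:−1/522547200 t=4:+1/104509440 t=5:−1/232243200 = 1/298598400; 3j²(8 5 7; -5 0 5) = Δ·Π!·Σ² = 55/7752  (sign +1)
B: Δ: 6! 10! 4! / 21! → 1/814773960; sum: t=1:−1/1045094400 t=2:+1/23224320 t=3:−1/4354560 t=4:+1/4976640 t=5:−1/41472000 = -1/93312000; 3j²(8 5 7; -2 0 2) = Δ·Π!·Σ² = 32/138567  (sign +1)
I_A²/I_B² = (55/7752)/(32/138567) = 7865/256

7865/256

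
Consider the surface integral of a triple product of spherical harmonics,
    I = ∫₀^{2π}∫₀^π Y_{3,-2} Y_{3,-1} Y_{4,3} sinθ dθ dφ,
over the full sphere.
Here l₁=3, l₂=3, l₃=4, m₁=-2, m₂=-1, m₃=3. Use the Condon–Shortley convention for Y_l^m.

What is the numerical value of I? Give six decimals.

m-sum 0 ✓  L=10 even ✓  0≤4≤6 ✓
Π(2lᵢ+1) = 7×7×9 = 441
triangle coeff Δ(3,3,4) = 1/34650
Σ_t [0,2]: t=0:+1/72 t=1:−1/16 t=2:+1/72 = -5/144
(3j)²=2/77 [(3 3 4; 0 0 0)], sign=-1
Σ_t [1,2]: t=1:−1/144 t=2:+1/288 = -1/288
(3j)²=1/99 [(3 3 4; -2 -1 3)], sign=+1
⇒ 4πI² = 14/121
I = (-1)√(14/121/(4π)) = -0.09595473

-0.095955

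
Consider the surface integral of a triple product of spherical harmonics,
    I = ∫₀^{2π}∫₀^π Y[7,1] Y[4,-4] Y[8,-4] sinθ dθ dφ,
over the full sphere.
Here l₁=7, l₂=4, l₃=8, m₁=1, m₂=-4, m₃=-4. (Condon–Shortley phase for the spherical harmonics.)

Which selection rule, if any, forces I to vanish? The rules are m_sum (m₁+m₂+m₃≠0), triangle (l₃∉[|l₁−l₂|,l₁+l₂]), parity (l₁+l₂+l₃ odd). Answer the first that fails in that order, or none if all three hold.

azimuthal sum: 1 − 4 − 4 = -7  ✗
3 ≤ 8 ≤ 11 (triangle on l)
L = 7 + 4 + 8 = 19 (odd)

m_sum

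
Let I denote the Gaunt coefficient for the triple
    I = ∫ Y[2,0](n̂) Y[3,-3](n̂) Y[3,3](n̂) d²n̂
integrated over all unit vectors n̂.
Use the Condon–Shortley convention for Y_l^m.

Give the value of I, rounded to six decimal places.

0.210261

m-sum 0 ✓  L=8 even ✓  1≤3≤5 ✓
Π(2lᵢ+1) = 5×7×7 = 245
triangle coeff Δ(2,3,3) = 1/3780
Σ_t [0,2]: t=0:+1/24 t=1:−1/4 t=2:+1/24 = -1/6
(3j)²=4/105 [(2 3 3; 0 0 0)], sign=+1
Σ_t [0,0]: t=0:+1/96 = 1/96
(3j)²=5/84 [(2 3 3; 0 -3 3)], sign=+1
⇒ 4πI² = 5/9
I = (+1)√(5/9/(4π)) = 0.21026104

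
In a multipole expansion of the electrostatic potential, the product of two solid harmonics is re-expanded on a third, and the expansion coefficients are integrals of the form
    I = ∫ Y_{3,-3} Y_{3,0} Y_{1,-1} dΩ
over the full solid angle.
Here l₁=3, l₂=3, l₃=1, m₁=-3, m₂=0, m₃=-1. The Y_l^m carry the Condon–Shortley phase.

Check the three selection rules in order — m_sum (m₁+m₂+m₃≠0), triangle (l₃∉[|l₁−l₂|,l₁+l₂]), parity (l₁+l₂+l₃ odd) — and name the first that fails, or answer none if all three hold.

m_sum

m₁+m₂+m₃ = -3 + 0 − 1 = -4  ✗
triangle: |3−3|=0 ≤ l₃=1 ≤ 3+3=6
parity: l₁+l₂+l₃ = 7 is odd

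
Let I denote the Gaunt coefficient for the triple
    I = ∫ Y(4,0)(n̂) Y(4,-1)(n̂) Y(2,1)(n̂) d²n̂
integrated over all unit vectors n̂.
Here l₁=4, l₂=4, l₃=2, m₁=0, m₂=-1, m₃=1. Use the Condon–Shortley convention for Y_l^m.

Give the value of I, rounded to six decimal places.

-0.044869

Rules hold: Σm=0, L=10 even, 0≤2≤8.
N = 9·9·5 = 405
Δ = 6!·2!·2!/11! = 1/13860
Racah Σ t=2..4: t=2:+1/192 t=3:−1/36 t=4:+1/192 = -5/288
⇒ 3j(4 4 2; 0 0 0)² = 20/693, sgn -1
Racah Σ t=2..3: t=2:+1/96 t=3:−1/72 = -1/288
⇒ 3j(4 4 2; 0 -1 1)² = 1/462, sgn +1
4πI² = N·(3j₀)²·(3jₘ)² = 150/5929
I = -1·√(0.0252994/4π) = -0.04486937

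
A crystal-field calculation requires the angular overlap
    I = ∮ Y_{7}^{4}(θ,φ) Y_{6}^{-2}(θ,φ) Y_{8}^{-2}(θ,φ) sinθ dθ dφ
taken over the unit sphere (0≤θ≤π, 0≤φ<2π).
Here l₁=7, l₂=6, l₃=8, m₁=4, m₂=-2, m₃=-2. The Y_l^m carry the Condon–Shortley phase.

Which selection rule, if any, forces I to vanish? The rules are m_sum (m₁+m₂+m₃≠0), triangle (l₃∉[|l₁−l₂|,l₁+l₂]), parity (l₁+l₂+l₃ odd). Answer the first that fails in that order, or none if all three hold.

parity

Σmᵢ = 0  ✓
l₃∈[|l₁−l₂|,l₁+l₂]=[1,13], have l₃=8  ✓
Σlᵢ = 21 ⇒ odd  ✗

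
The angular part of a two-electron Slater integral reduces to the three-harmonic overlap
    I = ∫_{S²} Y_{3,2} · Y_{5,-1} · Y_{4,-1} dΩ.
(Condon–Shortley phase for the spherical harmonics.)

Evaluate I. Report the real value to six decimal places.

Rules hold: Σm=0, L=12 even, 2≤4≤8.
N = 7·11·9 = 693
Δ = 4!·2!·6!/13! = 1/180180
Racah Σ t=1..3: t=1:−1/576 t=2:+1/144 t=3:−1/576 = 1/288
⇒ 3j(3 5 4; 0 0 0)² = 20/1001, sgn +1
Racah Σ t=0..1: t=0:+1/1152 t=1:−1/432 = -5/3456
⇒ 3j(3 5 4; 2 -1 -1)² = 625/36036, sgn +1
4πI² = N·(3j₀)²·(3jₘ)² = 3125/13013
I = +1·√(0.240144/4π) = 0.13823925

0.138239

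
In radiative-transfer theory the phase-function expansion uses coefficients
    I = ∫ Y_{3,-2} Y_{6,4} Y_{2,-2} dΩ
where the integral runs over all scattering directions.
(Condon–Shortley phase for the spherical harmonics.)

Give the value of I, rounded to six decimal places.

triangle: need 3≤l₃≤9, have 2; I=0

0.000000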